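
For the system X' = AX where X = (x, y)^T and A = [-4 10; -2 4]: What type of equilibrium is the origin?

center

A = [[-4,10],[-2,4]]; det(A-λI) = λ^2 + 4.
λ = 0 ± 2i: zero real part.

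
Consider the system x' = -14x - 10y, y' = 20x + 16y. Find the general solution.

x(t) = -c_1e^(6t) - c_2e^(-4t), y(t) = 2c_1e^(6t) + c_2e^(-4t)

Coefficient matrix A = [[-14, -10], [20, 16]].
Characteristic polynomial det(A - λI) = λ^2 - 2λ - 24 = 0.
Eigenvalues λ = 6, -4.
For λ=6: (A-λI) row 1 is [-20, -10], so an eigenvector is (-1, 2).
For λ=-4: (A-λI) row 1 is [-10, -10], so an eigenvector is (-1, 1).
General solution: c_1e^(6t)(-1,2) + c_2e^(-4t)(-1,1).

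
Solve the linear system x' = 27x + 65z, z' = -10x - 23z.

x(t) = -2c_1e^(2t)sin(5t) - 3c_1e^(2t)cos(5t) - 3c_2e^(2t)sin(5t) + 2c_2e^(2t)cos(5t), z(t) = c_1e^(2t)sin(5t) + c_1e^(2t)cos(5t) + c_2e^(2t)sin(5t) - c_2e^(2t)cos(5t)

Coefficient matrix A = [[27, 65], [-10, -23]].
Characteristic polynomial det(A - λI) = λ^2 - 4λ + 29 = 0.
Eigenvalues λ = 2 ± 5i (complex conjugate pair).
For λ=2+5i: an eigenvector is (-3,1) - i(-2,1) = (-3 + 2i, 1 - i).
A real fundamental pair from Re and Im of e^((2+5i)t)v: X_1 = e^(2t)(cos(5t)·(-3,1) + sin(5t)·(-2,1)), X_2 = e^(2t)(sin(5t)·(-3,1) - cos(5t)·(-2,1)).
General solution: c_1X_1 + c_2X_2.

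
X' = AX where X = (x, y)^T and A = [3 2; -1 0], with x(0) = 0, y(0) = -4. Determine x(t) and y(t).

Coefficient matrix A = [[3, 2], [-1, 0]].
Characteristic polynomial det(A - λI) = λ^2 - 3λ + 2 = 0.
Eigenvalues λ = 1, 2.
For λ=1: (A-λI) row 1 is [2, 2], so an eigenvector is (1, -1).
For λ=2: (A-λI) row 1 is [1, 2], so an eigenvector is (2, -1).
General solution: c_1e^(t)(1,-1) + c_2e^(2t)(2,-1).
Applying x(0)=0, y(0)=-4 gives c_1=8, c_2=-4.

x(t) = -8e^(2t) + 8e^(t), y(t) = 4e^(2t) - 8e^(t)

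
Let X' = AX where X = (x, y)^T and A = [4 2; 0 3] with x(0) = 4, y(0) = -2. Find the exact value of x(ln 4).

A = [[4,2],[0,3]]; eigenvalues λ = 4, 3.
Eigenvectors: (-1,0) for λ=4, (-2,1) for λ=3.
From the initial condition, c_1 = 0, c_2 = -2.
x(ln 4) = (0)(4^4)(-1) + (-2)(4^3)(-2) = 256.

256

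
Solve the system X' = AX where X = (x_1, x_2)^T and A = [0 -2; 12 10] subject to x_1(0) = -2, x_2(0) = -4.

Coefficient matrix A = [[0, -2], [12, 10]].
Characteristic polynomial det(A - λI) = λ^2 - 10λ + 24 = 0.
Eigenvalues λ = 6, 4.
For λ=6: (A-λI) row 1 is [-6, -2], so an eigenvector is (1, -3).
For λ=4: (A-λI) row 1 is [-4, -2], so an eigenvector is (-1, 2).
General solution: c_1e^(6t)(1,-3) + c_2e^(4t)(-1,2).
Applying x_1(0)=-2, x_2(0)=-4 gives c_1=8, c_2=10.

x_1(t) = 8e^(6t) - 10e^(4t), x_2(t) = -24e^(6t) + 20e^(4t)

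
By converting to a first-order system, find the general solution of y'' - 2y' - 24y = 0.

y(t) = C_1e^(6t) + C_2e^(-4t)

Let x_1 = y, x_2 = y'. Then x_1' = x_2 and x_2' = 24x_1 + 2x_2.
A = [[0,1],[24,2]]; det(A-λI) = λ^2 - 2λ - 24.
Eigenvalues λ = 6, -4 with eigenvectors (1,6), (1,-4).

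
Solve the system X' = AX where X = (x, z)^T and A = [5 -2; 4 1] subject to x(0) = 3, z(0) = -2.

Coefficient matrix A = [[5, -2], [4, 1]].
Characteristic polynomial det(A - λI) = λ^2 - 6λ + 13 = 0.
Eigenvalues λ = 3 ± 2i (complex conjugate pair).
For λ=3+2i: an eigenvector is (0,1) - i(-1,-1) = (0 + i, 1 + i).
A real fundamental pair from Re and Im of e^((3+2i)t)v: X_1 = e^(3t)(cos(2t)·(0,1) + sin(2t)·(-1,-1)), X_2 = e^(3t)(sin(2t)·(0,1) - cos(2t)·(-1,-1)).
General solution: K_1X_1 + K_2X_2.
Applying x(0)=3, z(0)=-2 gives K_1=-5, K_2=3.

x(t) = 5e^(3t)sin(2t) + 3e^(3t)cos(2t), z(t) = 8e^(3t)sin(2t) - 2e^(3t)cos(2t)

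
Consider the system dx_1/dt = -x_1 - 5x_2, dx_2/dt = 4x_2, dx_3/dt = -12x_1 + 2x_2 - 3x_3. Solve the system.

x_1(t) = K_1e^(-t) - K_2e^(4t), x_2(t) = K_2e^(4t), x_3(t) = -6K_1e^(-t) + 2K_2e^(4t) + K_3e^(-3t)

Coefficient matrix A = [[-1, -5, 0], [0, 4, 0], [-12, 2, -3]].
det(A - λI) = 0 gives eigenvalues λ = -1, 4, -3.
For λ=-1: eigenvector (1,0,-6).
For λ=4: eigenvector (-1,1,2).
For λ=-3: eigenvector (0,0,1).
General solution: K_1e^(-t)(1,0,-6) + K_2e^(4t)(-1,1,2) + K_3e^(-3t)(0,0,1).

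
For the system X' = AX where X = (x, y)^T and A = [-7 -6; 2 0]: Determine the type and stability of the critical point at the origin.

A = [[-7,-6],[2,0]]; det(A-λI) = λ^2 + 7λ + 12.
λ = -4, -3: both negative.

stable node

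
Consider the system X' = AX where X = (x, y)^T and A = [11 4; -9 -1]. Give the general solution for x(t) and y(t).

x(t) = 2c_1e^(5t) + 2c_2te^(5t) + c_2e^(5t), y(t) = -3c_1e^(5t) - 3c_2te^(5t) - c_2e^(5t)

Coefficient matrix A = [[11, 4], [-9, -1]].
Characteristic polynomial det(A - λI) = λ^2 - 10λ + 25 = 0.
Single eigenvalue λ = 5 with algebraic multiplicity 2.
Eigenvector v = (2,-3); generalized eigenvector w with (A-λI)w=v is (1,-1).
General solution: e^(5t)[c_1·v + c_2·(t·v + w)].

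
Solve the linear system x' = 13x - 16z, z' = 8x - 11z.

Coefficient matrix A = [[13, -16], [8, -11]].
Characteristic polynomial det(A - λI) = λ^2 - 2λ - 15 = 0.
Eigenvalues λ = -3, 5.
For λ=-3: (A-λI) row 1 is [16, -16], so an eigenvector is (-1, -1).
For λ=5: (A-λI) row 1 is [8, -16], so an eigenvector is (2, 1).
General solution: c_1e^(-3t)(-1,-1) + c_2e^(5t)(2,1).

x(t) = -c_1e^(-3t) + 2c_2e^(5t), z(t) = -c_1e^(-3t) + c_2e^(5t)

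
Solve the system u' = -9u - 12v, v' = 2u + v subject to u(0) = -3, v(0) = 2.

u(t) = -6e^(-3t) + 3e^(-5t), v(t) = 3e^(-3t) - e^(-5t)

Coefficient matrix A = [[-9, -12], [2, 1]].
Characteristic polynomial det(A - λI) = λ^2 + 8λ + 15 = 0.
Eigenvalues λ = -5, -3.
For λ=-5: (A-λI) row 1 is [-4, -12], so an eigenvector is (-3, 1).
For λ=-3: (A-λI) row 1 is [-6, -12], so an eigenvector is (-2, 1).
General solution: c_1e^(-5t)(-3,1) + c_2e^(-3t)(-2,1).
Applying u(0)=-3, v(0)=2 gives c_1=-1, c_2=3.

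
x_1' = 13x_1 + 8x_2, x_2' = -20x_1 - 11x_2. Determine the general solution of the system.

Coefficient matrix A = [[13, 8], [-20, -11]].
Characteristic polynomial det(A - λI) = λ^2 - 2λ + 17 = 0.
Eigenvalues λ = 1 ± 4i (complex conjugate pair).
For λ=1+4i: an eigenvector is (1,-1) - i(1,-2) = (1 - i, -1 + 2i).
A real fundamental pair from Re and Im of e^((1+4i)t)v: X_1 = e^(t)(cos(4t)·(1,-1) + sin(4t)·(1,-2)), X_2 = e^(t)(sin(4t)·(1,-1) - cos(4t)·(1,-2)).
General solution: c_1X_1 + c_2X_2.

x_1(t) = c_1e^(t)sin(4t) + c_1e^(t)cos(4t) + c_2e^(t)sin(4t) - c_2e^(t)cos(4t), x_2(t) = -2c_1e^(t)sin(4t) - c_1e^(t)cos(4t) - c_2e^(t)sin(4t) + 2c_2e^(t)cos(4t)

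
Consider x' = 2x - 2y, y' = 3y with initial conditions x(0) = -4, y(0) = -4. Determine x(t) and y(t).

x(t) = 8e^(3t) - 12e^(2t), y(t) = -4e^(3t)

Coefficient matrix A = [[2, -2], [0, 3]].
Characteristic polynomial det(A - λI) = λ^2 - 5λ + 6 = 0.
Eigenvalues λ = 3, 2.
For λ=3: (A-λI) row 1 is [-1, -2], so an eigenvector is (-2, 1).
For λ=2: (A-λI) row 1 is [0, -2], so an eigenvector is (-1, 0).
General solution: K_1e^(3t)(-2,1) + K_2e^(2t)(-1,0).
Applying x(0)=-4, y(0)=-4 gives K_1=-4, K_2=12.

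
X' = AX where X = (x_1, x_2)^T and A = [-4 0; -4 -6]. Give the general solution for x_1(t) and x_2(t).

x_1(t) = C_1e^(-4t), x_2(t) = -2C_1e^(-4t) + C_2e^(-6t)

Coefficient matrix A = [[-4, 0], [-4, -6]].
Characteristic polynomial det(A - λI) = λ^2 + 10λ + 24 = 0.
Eigenvalues λ = -4, -6.
For λ=-4: (A-λI) row 2 is [-4, -2], so an eigenvector is (1, -2).
For λ=-6: (A-λI) row 1 is [2, 0], so an eigenvector is (0, 1).
General solution: C_1e^(-4t)(1,-2) + C_2e^(-6t)(0,1).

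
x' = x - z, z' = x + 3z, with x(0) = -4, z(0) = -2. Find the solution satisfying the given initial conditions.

Coefficient matrix A = [[1, -1], [1, 3]].
Characteristic polynomial det(A - λI) = λ^2 - 4λ + 4 = 0.
Single eigenvalue λ = 2 with algebraic multiplicity 2.
Eigenvector v = (1,-1); generalized eigenvector w with (A-λI)w=v is (-3,2).
General solution: e^(2t)[C_1·v + C_2·(t·v + w)].
Applying x(0)=-4, z(0)=-2 gives C_1=14, C_2=6.

x(t) = 6te^(2t) - 4e^(2t), z(t) = -6te^(2t) - 2e^(2t)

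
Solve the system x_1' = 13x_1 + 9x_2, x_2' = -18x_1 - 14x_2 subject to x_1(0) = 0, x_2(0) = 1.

x_1(t) = e^(4t) - e^(-5t), x_2(t) = -e^(4t) + 2e^(-5t)

Coefficient matrix A = [[13, 9], [-18, -14]].
Characteristic polynomial det(A - λI) = λ^2 + λ - 20 = 0.
Eigenvalues λ = 4, -5.
For λ=4: (A-λI) row 1 is [9, 9], so an eigenvector is (1, -1).
For λ=-5: (A-λI) row 1 is [18, 9], so an eigenvector is (1, -2).
General solution: c_1e^(4t)(1,-1) + c_2e^(-5t)(1,-2).
Applying x_1(0)=0, x_2(0)=1 gives c_1=1, c_2=-1.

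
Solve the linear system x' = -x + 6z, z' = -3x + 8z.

x(t) = -2K_1e^(2t) - K_2e^(5t), z(t) = -K_1e^(2t) - K_2e^(5t)

Coefficient matrix A = [[-1, 6], [-3, 8]].
Characteristic polynomial det(A - λI) = λ^2 - 7λ + 10 = 0.
Eigenvalues λ = 2, 5.
For λ=2: (A-λI) row 1 is [-3, 6], so an eigenvector is (-2, -1).
For λ=5: (A-λI) row 1 is [-6, 6], so an eigenvector is (-1, -1).
General solution: K_1e^(2t)(-2,-1) + K_2e^(5t)(-1,-1).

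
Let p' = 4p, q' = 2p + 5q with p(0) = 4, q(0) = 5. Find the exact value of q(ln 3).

A = [[4,0],[2,5]]; eigenvalues λ = 5, 4.
Eigenvectors: (0,-1) for λ=5, (-1,2) for λ=4.
From the initial condition, c_1 = -13, c_2 = -4.
q(ln 3) = (-13)(3^5)(-1) + (-4)(3^4)(2) = 2511.

2511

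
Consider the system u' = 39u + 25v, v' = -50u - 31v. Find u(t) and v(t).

u(t) = -2C_1e^(4t)sin(5t) - C_1e^(4t)cos(5t) - C_2e^(4t)sin(5t) + 2C_2e^(4t)cos(5t), v(t) = 3C_1e^(4t)sin(5t) + C_1e^(4t)cos(5t) + C_2e^(4t)sin(5t) - 3C_2e^(4t)cos(5t)

Coefficient matrix A = [[39, 25], [-50, -31]].
Characteristic polynomial det(A - λI) = λ^2 - 8λ + 41 = 0.
Eigenvalues λ = 4 ± 5i (complex conjugate pair).
For λ=4+5i: an eigenvector is (-1,1) - i(-2,3) = (-1 + 2i, 1 - 3i).
A real fundamental pair from Re and Im of e^((4+5i)t)v: X_1 = e^(4t)(cos(5t)·(-1,1) + sin(5t)·(-2,3)), X_2 = e^(4t)(sin(5t)·(-1,1) - cos(5t)·(-2,3)).
General solution: C_1X_1 + C_2X_2.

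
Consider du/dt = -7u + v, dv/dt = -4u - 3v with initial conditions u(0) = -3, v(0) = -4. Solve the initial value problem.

Coefficient matrix A = [[-7, 1], [-4, -3]].
Characteristic polynomial det(A - λI) = λ^2 + 10λ + 25 = 0.
Single eigenvalue λ = -5 with algebraic multiplicity 2.
Eigenvector v = (-1,-2); generalized eigenvector w with (A-λI)w=v is (2,3).
General solution: e^(-5t)[c_1·v + c_2·(t·v + w)].
Applying u(0)=-3, v(0)=-4 gives c_1=-1, c_2=-2.

u(t) = 2te^(-5t) - 3e^(-5t), v(t) = 4te^(-5t) - 4e^(-5t)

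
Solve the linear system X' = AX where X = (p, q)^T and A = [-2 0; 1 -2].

p(t) = -C_2e^(-2t), q(t) = -C_1e^(-2t) - C_2te^(-2t) - 2C_2e^(-2t)

Coefficient matrix A = [[-2, 0], [1, -2]].
Characteristic polynomial det(A - λI) = λ^2 + 4λ + 4 = 0.
Single eigenvalue λ = -2 with algebraic multiplicity 2.
Eigenvector v = (0,-1); generalized eigenvector w with (A-λI)w=v is (-1,-2).
General solution: e^(-2t)[C_1·v + C_2·(t·v + w)].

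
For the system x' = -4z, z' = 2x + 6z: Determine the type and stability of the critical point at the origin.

A = [[0,-4],[2,6]]; det(A-λI) = λ^2 - 6λ + 8.
λ = 2, 4: both positive.

unstable node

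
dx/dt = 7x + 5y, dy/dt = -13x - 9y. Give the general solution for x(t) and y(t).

Coefficient matrix A = [[7, 5], [-13, -9]].
Characteristic polynomial det(A - λI) = λ^2 + 2λ + 2 = 0.
Eigenvalues λ = -1 ± i (complex conjugate pair).
For λ=-1+i: an eigenvector is (-2,3) - i(-1,2) = (-2 + i, 3 - 2i).
A real fundamental pair from Re and Im of e^((-1+i)t)v: X_1 = e^(-t)(cos(t)·(-2,3) + sin(t)·(-1,2)), X_2 = e^(-t)(sin(t)·(-2,3) - cos(t)·(-1,2)).
General solution: c_1X_1 + c_2X_2.

x(t) = -c_1e^(-t)sin(t) - 2c_1e^(-t)cos(t) - 2c_2e^(-t)sin(t) + c_2e^(-t)cos(t), y(t) = 2c_1e^(-t)sin(t) + 3c_1e^(-t)cos(t) + 3c_2e^(-t)sin(t) - 2c_2e^(-t)cos(t)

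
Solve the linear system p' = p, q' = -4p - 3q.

p(t) = c_2e^(t), q(t) = -c_1e^(-3t) - c_2e^(t)

Coefficient matrix A = [[1, 0], [-4, -3]].
Characteristic polynomial det(A - λI) = λ^2 + 2λ - 3 = 0.
Eigenvalues λ = -3, 1.
For λ=-3: (A-λI) row 1 is [4, 0], so an eigenvector is (0, -1).
For λ=1: (A-λI) row 2 is [-4, -4], so an eigenvector is (1, -1).
General solution: c_1e^(-3t)(0,-1) + c_2e^(t)(1,-1).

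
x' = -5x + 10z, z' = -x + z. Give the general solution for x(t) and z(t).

Coefficient matrix A = [[-5, 10], [-1, 1]].
Characteristic polynomial det(A - λI) = λ^2 + 4λ + 5 = 0.
Eigenvalues λ = -2 ± i (complex conjugate pair).
For λ=-2+i: an eigenvector is (-1,0) - i(3,1) = (-1 - 3i, 0 - i).
A real fundamental pair from Re and Im of e^((-2+i)t)v: X_1 = e^(-2t)(cos(t)·(-1,0) + sin(t)·(3,1)), X_2 = e^(-2t)(sin(t)·(-1,0) - cos(t)·(3,1)).
General solution: K_1X_1 + K_2X_2.

x(t) = 3K_1e^(-2t)sin(t) - K_1e^(-2t)cos(t) - K_2e^(-2t)sin(t) - 3K_2e^(-2t)cos(t), z(t) = K_1e^(-2t)sin(t) - K_2e^(-2t)cos(t)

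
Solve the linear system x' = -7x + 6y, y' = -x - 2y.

x(t) = -3C_1e^(-5t) + 2C_2e^(-4t), y(t) = -C_1e^(-5t) + C_2e^(-4t)

Coefficient matrix A = [[-7, 6], [-1, -2]].
Characteristic polynomial det(A - λI) = λ^2 + 9λ + 20 = 0.
Eigenvalues λ = -5, -4.
For λ=-5: (A-λI) row 1 is [-2, 6], so an eigenvector is (-3, -1).
For λ=-4: (A-λI) row 1 is [-3, 6], so an eigenvector is (2, 1).
General solution: C_1e^(-5t)(-3,-1) + C_2e^(-4t)(2,1).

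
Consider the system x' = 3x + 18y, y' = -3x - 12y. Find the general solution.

x(t) = -3C_1e^(-3t) - 2C_2e^(-6t), y(t) = C_1e^(-3t) + C_2e^(-6t)

Coefficient matrix A = [[3, 18], [-3, -12]].
Characteristic polynomial det(A - λI) = λ^2 + 9λ + 18 = 0.
Eigenvalues λ = -3, -6.
For λ=-3: (A-λI) row 1 is [6, 18], so an eigenvector is (-3, 1).
For λ=-6: (A-λI) row 1 is [9, 18], so an eigenvector is (-2, 1).
General solution: C_1e^(-3t)(-3,1) + C_2e^(-6t)(-2,1).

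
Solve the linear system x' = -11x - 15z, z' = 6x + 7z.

x(t) = -2K_1e^(-2t)sin(3t) - K_1e^(-2t)cos(3t) - K_2e^(-2t)sin(3t) + 2K_2e^(-2t)cos(3t), z(t) = K_1e^(-2t)sin(3t) + K_1e^(-2t)cos(3t) + K_2e^(-2t)sin(3t) - K_2e^(-2t)cos(3t)

Coefficient matrix A = [[-11, -15], [6, 7]].
Characteristic polynomial det(A - λI) = λ^2 + 4λ + 13 = 0.
Eigenvalues λ = -2 ± 3i (complex conjugate pair).
For λ=-2+3i: an eigenvector is (-1,1) - i(-2,1) = (-1 + 2i, 1 - i).
A real fundamental pair from Re and Im of e^((-2+3i)t)v: X_1 = e^(-2t)(cos(3t)·(-1,1) + sin(3t)·(-2,1)), X_2 = e^(-2t)(sin(3t)·(-1,1) - cos(3t)·(-2,1)).
General solution: K_1X_1 + K_2X_2.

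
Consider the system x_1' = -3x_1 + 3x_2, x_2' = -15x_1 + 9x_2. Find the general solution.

x_1(t) = C_1e^(3t)sin(3t) - C_2e^(3t)cos(3t), x_2(t) = 2C_1e^(3t)sin(3t) + C_1e^(3t)cos(3t) + C_2e^(3t)sin(3t) - 2C_2e^(3t)cos(3t)

Coefficient matrix A = [[-3, 3], [-15, 9]].
Characteristic polynomial det(A - λI) = λ^2 - 6λ + 18 = 0.
Eigenvalues λ = 3 ± 3i (complex conjugate pair).
For λ=3+3i: an eigenvector is (0,1) - i(1,2) = (0 - i, 1 - 2i).
A real fundamental pair from Re and Im of e^((3+3i)t)v: X_1 = e^(3t)(cos(3t)·(0,1) + sin(3t)·(1,2)), X_2 = e^(3t)(sin(3t)·(0,1) - cos(3t)·(1,2)).
General solution: C_1X_1 + C_2X_2.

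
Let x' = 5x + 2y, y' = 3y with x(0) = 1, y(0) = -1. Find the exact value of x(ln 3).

A = [[5,2],[0,3]]; eigenvalues λ = 3, 5.
Eigenvectors: (1,-1) for λ=3, (1,0) for λ=5.
From the initial condition, c_1 = 1, c_2 = 0.
x(ln 3) = (1)(3^3)(1) + (0)(3^5)(1) = 27.

27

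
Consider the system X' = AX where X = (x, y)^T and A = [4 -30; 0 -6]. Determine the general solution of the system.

x(t) = -c_1e^(4t) + 3c_2e^(-6t), y(t) = c_2e^(-6t)

Coefficient matrix A = [[4, -30], [0, -6]].
Characteristic polynomial det(A - λI) = λ^2 + 2λ - 24 = 0.
Eigenvalues λ = 4, -6.
For λ=4: (A-λI) row 1 is [0, -30], so an eigenvector is (-1, 0).
For λ=-6: (A-λI) row 1 is [10, -30], so an eigenvector is (3, 1).
General solution: c_1e^(4t)(-1,0) + c_2e^(-6t)(3,1).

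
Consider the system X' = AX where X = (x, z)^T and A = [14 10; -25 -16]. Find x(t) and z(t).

x(t) = C_1e^(-t)sin(5t) + C_1e^(-t)cos(5t) + C_2e^(-t)sin(5t) - C_2e^(-t)cos(5t), z(t) = -2C_1e^(-t)sin(5t) - C_1e^(-t)cos(5t) - C_2e^(-t)sin(5t) + 2C_2e^(-t)cos(5t)

Coefficient matrix A = [[14, 10], [-25, -16]].
Characteristic polynomial det(A - λI) = λ^2 + 2λ + 26 = 0.
Eigenvalues λ = -1 ± 5i (complex conjugate pair).
For λ=-1+5i: an eigenvector is (1,-1) - i(1,-2) = (1 - i, -1 + 2i).
A real fundamental pair from Re and Im of e^((-1+5i)t)v: X_1 = e^(-t)(cos(5t)·(1,-1) + sin(5t)·(1,-2)), X_2 = e^(-t)(sin(5t)·(1,-1) - cos(5t)·(1,-2)).
General solution: C_1X_1 + C_2X_2.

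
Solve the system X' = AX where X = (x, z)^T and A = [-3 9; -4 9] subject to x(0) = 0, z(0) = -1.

x(t) = -9te^(3t), z(t) = -6te^(3t) - e^(3t)

Coefficient matrix A = [[-3, 9], [-4, 9]].
Characteristic polynomial det(A - λI) = λ^2 - 6λ + 9 = 0.
Single eigenvalue λ = 3 with algebraic multiplicity 2.
Eigenvector v = (-3,-2); generalized eigenvector w with (A-λI)w=v is (2,1).
General solution: e^(3t)[K_1·v + K_2·(t·v + w)].
Applying x(0)=0, z(0)=-1 gives K_1=2, K_2=3.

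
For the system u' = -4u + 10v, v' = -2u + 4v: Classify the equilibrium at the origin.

center

A = [[-4,10],[-2,4]]; det(A-λI) = λ^2 + 4.
λ = 0 ± 2i: zero real part.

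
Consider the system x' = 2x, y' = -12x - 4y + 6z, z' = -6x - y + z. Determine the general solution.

Coefficient matrix A = [[2, 0, 0], [-12, -4, 6], [-6, -1, 1]].
det(A - λI) = 0 gives eigenvalues λ = 2, -1, -2.
For λ=2: eigenvector (1,-4,-2).
For λ=-1: eigenvector (0,2,1).
For λ=-2: eigenvector (0,3,1).
General solution: C_1e^(2t)(1,-4,-2) + C_2e^(-t)(0,2,1) + C_3e^(-2t)(0,3,1).

x(t) = C_1e^(2t), y(t) = -4C_1e^(2t) + 2C_2e^(-t) + 3C_3e^(-2t), z(t) = -2C_1e^(2t) + C_2e^(-t) + C_3e^(-2t)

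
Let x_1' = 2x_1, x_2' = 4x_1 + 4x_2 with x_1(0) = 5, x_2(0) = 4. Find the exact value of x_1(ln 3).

A = [[2,0],[4,4]]; eigenvalues λ = 4, 2.
Eigenvectors: (0,-1) for λ=4, (1,-2) for λ=2.
From the initial condition, c_1 = -14, c_2 = 5.
x_1(ln 3) = (-14)(3^4)(0) + (5)(3^2)(1) = 45.

45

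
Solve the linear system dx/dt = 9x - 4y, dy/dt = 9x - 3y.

x(t) = -2K_1e^(3t) - 2K_2te^(3t) - K_2e^(3t), y(t) = -3K_1e^(3t) - 3K_2te^(3t) - K_2e^(3t)

Coefficient matrix A = [[9, -4], [9, -3]].
Characteristic polynomial det(A - λI) = λ^2 - 6λ + 9 = 0.
Single eigenvalue λ = 3 with algebraic multiplicity 2.
Eigenvector v = (-2,-3); generalized eigenvector w with (A-λI)w=v is (-1,-1).
General solution: e^(3t)[K_1·v + K_2·(t·v + w)].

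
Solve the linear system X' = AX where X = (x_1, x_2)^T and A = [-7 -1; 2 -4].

Coefficient matrix A = [[-7, -1], [2, -4]].
Characteristic polynomial det(A - λI) = λ^2 + 11λ + 30 = 0.
Eigenvalues λ = -6, -5.
For λ=-6: (A-λI) row 1 is [-1, -1], so an eigenvector is (-1, 1).
For λ=-5: (A-λI) row 1 is [-2, -1], so an eigenvector is (1, -2).
General solution: c_1e^(-6t)(-1,1) + c_2e^(-5t)(1,-2).

x_1(t) = -c_1e^(-6t) + c_2e^(-5t), x_2(t) = c_1e^(-6t) - 2c_2e^(-5t)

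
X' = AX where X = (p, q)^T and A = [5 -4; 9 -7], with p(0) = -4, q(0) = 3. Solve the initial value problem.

Coefficient matrix A = [[5, -4], [9, -7]].
Characteristic polynomial det(A - λI) = λ^2 + 2λ + 1 = 0.
Single eigenvalue λ = -1 with algebraic multiplicity 2.
Eigenvector v = (2,3); generalized eigenvector w with (A-λI)w=v is (-1,-2).
General solution: e^(-t)[c_1·v + c_2·(t·v + w)].
Applying p(0)=-4, q(0)=3 gives c_1=-11, c_2=-18.

p(t) = -36te^(-t) - 4e^(-t), q(t) = -54te^(-t) + 3e^(-t)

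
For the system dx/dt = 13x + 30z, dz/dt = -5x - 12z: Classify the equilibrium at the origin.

saddle

A = [[13,30],[-5,-12]]; det(A-λI) = λ^2 - λ - 6.
λ = 3, -2: opposite signs.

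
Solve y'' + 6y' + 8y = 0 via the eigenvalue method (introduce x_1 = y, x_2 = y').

Let x_1 = y, x_2 = y'. Then x_1' = x_2 and x_2' = -8x_1 - 6x_2.
A = [[0,1],[-8,-6]]; det(A-λI) = λ^2 + 6λ + 8.
Eigenvalues λ = -4, -2 with eigenvectors (1,-4), (1,-2).

y(t) = K_1e^(-4t) + K_2e^(-2t)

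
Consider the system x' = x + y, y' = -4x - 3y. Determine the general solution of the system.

x(t) = -C_1e^(-t) - C_2te^(-t) + C_2e^(-t), y(t) = 2C_1e^(-t) + 2C_2te^(-t) - 3C_2e^(-t)

Coefficient matrix A = [[1, 1], [-4, -3]].
Characteristic polynomial det(A - λI) = λ^2 + 2λ + 1 = 0.
Single eigenvalue λ = -1 with algebraic multiplicity 2.
Eigenvector v = (-1,2); generalized eigenvector w with (A-λI)w=v is (1,-3).
General solution: e^(-t)[C_1·v + C_2·(t·v + w)].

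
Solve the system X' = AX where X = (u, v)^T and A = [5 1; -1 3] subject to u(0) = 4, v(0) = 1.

Coefficient matrix A = [[5, 1], [-1, 3]].
Characteristic polynomial det(A - λI) = λ^2 - 8λ + 16 = 0.
Single eigenvalue λ = 4 with algebraic multiplicity 2.
Eigenvector v = (1,-1); generalized eigenvector w with (A-λI)w=v is (-1,2).
General solution: e^(4t)[K_1·v + K_2·(t·v + w)].
Applying u(0)=4, v(0)=1 gives K_1=9, K_2=5.

u(t) = 5te^(4t) + 4e^(4t), v(t) = -5te^(4t) + e^(4t)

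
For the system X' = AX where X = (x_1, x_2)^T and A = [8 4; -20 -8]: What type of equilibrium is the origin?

center

A = [[8,4],[-20,-8]]; det(A-λI) = λ^2 + 16.
λ = 0 ± 4i: zero real part.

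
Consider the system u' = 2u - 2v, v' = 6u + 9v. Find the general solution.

Coefficient matrix A = [[2, -2], [6, 9]].
Characteristic polynomial det(A - λI) = λ^2 - 11λ + 30 = 0.
Eigenvalues λ = 5, 6.
For λ=5: (A-λI) row 1 is [-3, -2], so an eigenvector is (2, -3).
For λ=6: (A-λI) row 1 is [-4, -2], so an eigenvector is (1, -2).
General solution: C_1e^(5t)(2,-3) + C_2e^(6t)(1,-2).

u(t) = 2C_1e^(5t) + C_2e^(6t), v(t) = -3C_1e^(5t) - 2C_2e^(6t)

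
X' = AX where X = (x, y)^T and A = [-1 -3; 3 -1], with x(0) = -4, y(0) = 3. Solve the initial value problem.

Coefficient matrix A = [[-1, -3], [3, -1]].
Characteristic polynomial det(A - λI) = λ^2 + 2λ + 10 = 0.
Eigenvalues λ = -1 ± 3i (complex conjugate pair).
For λ=-1+3i: an eigenvector is (0,-1) - i(1,0) = (0 - i, -1).
A real fundamental pair from Re and Im of e^((-1+3i)t)v: X_1 = e^(-t)(cos(3t)·(0,-1) + sin(3t)·(1,0)), X_2 = e^(-t)(sin(3t)·(0,-1) - cos(3t)·(1,0)).
General solution: K_1X_1 + K_2X_2.
Applying x(0)=-4, y(0)=3 gives K_1=-3, K_2=4.

x(t) = -3e^(-t)sin(3t) - 4e^(-t)cos(3t), y(t) = -4e^(-t)sin(3t) + 3e^(-t)cos(3t)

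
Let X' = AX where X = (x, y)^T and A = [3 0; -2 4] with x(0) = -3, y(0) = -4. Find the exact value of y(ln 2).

A = [[3,0],[-2,4]]; eigenvalues λ = 4, 3.
Eigenvectors: (0,1) for λ=4, (-1,-2) for λ=3.
From the initial condition, c_1 = 2, c_2 = 3.
y(ln 2) = (2)(2^4)(1) + (3)(2^3)(-2) = -16.

-16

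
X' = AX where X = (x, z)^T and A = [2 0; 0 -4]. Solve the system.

x(t) = c_2e^(2t), z(t) = -c_1e^(-4t)

Coefficient matrix A = [[2, 0], [0, -4]].
Characteristic polynomial det(A - λI) = λ^2 + 2λ - 8 = 0.
Eigenvalues λ = -4, 2.
For λ=-4: (A-λI) row 1 is [6, 0], so an eigenvector is (0, -1).
For λ=2: (A-λI) row 2 is [0, -6], so an eigenvector is (1, 0).
General solution: c_1e^(-4t)(0,-1) + c_2e^(2t)(1,0).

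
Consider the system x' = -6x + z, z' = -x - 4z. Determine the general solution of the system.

Coefficient matrix A = [[-6, 1], [-1, -4]].
Characteristic polynomial det(A - λI) = λ^2 + 10λ + 25 = 0.
Single eigenvalue λ = -5 with algebraic multiplicity 2.
Eigenvector v = (1,1); generalized eigenvector w with (A-λI)w=v is (-3,-2).
General solution: e^(-5t)[K_1·v + K_2·(t·v + w)].

x(t) = K_1e^(-5t) + K_2te^(-5t) - 3K_2e^(-5t), z(t) = K_1e^(-5t) + K_2te^(-5t) - 2K_2e^(-5t)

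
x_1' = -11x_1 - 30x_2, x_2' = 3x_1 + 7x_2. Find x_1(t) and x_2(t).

Coefficient matrix A = [[-11, -30], [3, 7]].
Characteristic polynomial det(A - λI) = λ^2 + 4λ + 13 = 0.
Eigenvalues λ = -2 ± 3i (complex conjugate pair).
For λ=-2+3i: an eigenvector is (1,0) - i(-3,1) = (1 + 3i, 0 - i).
A real fundamental pair from Re and Im of e^((-2+3i)t)v: X_1 = e^(-2t)(cos(3t)·(1,0) + sin(3t)·(-3,1)), X_2 = e^(-2t)(sin(3t)·(1,0) - cos(3t)·(-3,1)).
General solution: K_1X_1 + K_2X_2.

x_1(t) = -3K_1e^(-2t)sin(3t) + K_1e^(-2t)cos(3t) + K_2e^(-2t)sin(3t) + 3K_2e^(-2t)cos(3t), x_2(t) = K_1e^(-2t)sin(3t) - K_2e^(-2t)cos(3t)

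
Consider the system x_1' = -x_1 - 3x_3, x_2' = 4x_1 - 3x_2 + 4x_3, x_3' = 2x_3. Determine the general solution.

Coefficient matrix A = [[-1, 0, -3], [4, -3, 4], [0, 0, 2]].
det(A - λI) = 0 gives eigenvalues λ = -3, -1, 2.
For λ=-3: eigenvector (0,1,0).
For λ=-1: eigenvector (1,2,0).
For λ=2: eigenvector (-1,0,1).
General solution: C_1e^(-3t)(0,1,0) + C_2e^(-t)(1,2,0) + C_3e^(2t)(-1,0,1).

x_1(t) = C_2e^(-t) - C_3e^(2t), x_2(t) = C_1e^(-3t) + 2C_2e^(-t), x_3(t) = C_3e^(2t)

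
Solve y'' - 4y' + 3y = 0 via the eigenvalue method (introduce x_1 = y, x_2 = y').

Let x_1 = y, x_2 = y'. Then x_1' = x_2 and x_2' = -3x_1 + 4x_2.
A = [[0,1],[-3,4]]; det(A-λI) = λ^2 - 4λ + 3.
Eigenvalues λ = 1, 3 with eigenvectors (1,1), (1,3).

y(t) = c_1e^(t) + c_2e^(3t)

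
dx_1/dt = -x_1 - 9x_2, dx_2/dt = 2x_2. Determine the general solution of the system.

Coefficient matrix A = [[-1, -9], [0, 2]].
Characteristic polynomial det(A - λI) = λ^2 - λ - 2 = 0.
Eigenvalues λ = 2, -1.
For λ=2: (A-λI) row 1 is [-3, -9], so an eigenvector is (3, -1).
For λ=-1: (A-λI) row 1 is [0, -9], so an eigenvector is (1, 0).
General solution: K_1e^(2t)(3,-1) + K_2e^(-t)(1,0).

x_1(t) = 3K_1e^(2t) + K_2e^(-t), x_2(t) = -K_1e^(2t)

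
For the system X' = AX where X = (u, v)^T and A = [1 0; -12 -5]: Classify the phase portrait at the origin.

saddle

A = [[1,0],[-12,-5]]; det(A-λI) = λ^2 + 4λ - 5.
λ = -5, 1: opposite signs.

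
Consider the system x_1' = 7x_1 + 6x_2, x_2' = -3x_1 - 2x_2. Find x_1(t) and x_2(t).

x_1(t) = -2C_1e^(4t) + C_2e^(t), x_2(t) = C_1e^(4t) - C_2e^(t)

Coefficient matrix A = [[7, 6], [-3, -2]].
Characteristic polynomial det(A - λI) = λ^2 - 5λ + 4 = 0.
Eigenvalues λ = 4, 1.
For λ=4: (A-λI) row 1 is [3, 6], so an eigenvector is (-2, 1).
For λ=1: (A-λI) row 1 is [6, 6], so an eigenvector is (1, -1).
General solution: C_1e^(4t)(-2,1) + C_2e^(t)(1,-1).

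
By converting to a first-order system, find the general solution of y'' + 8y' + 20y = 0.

y(t) = c_1e^(-4t)cos(2t) + c_2e^(-4t)sin(2t)

Let x_1 = y, x_2 = y'. Then x_1' = x_2 and x_2' = -20x_1 - 8x_2.
A = [[0,1],[-20,-8]]; det(A-λI) = λ^2 + 8λ + 20.
Eigenvalues λ = -4 ± 2i.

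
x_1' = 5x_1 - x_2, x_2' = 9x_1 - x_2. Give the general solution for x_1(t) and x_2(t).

x_1(t) = C_1e^(2t) + C_2te^(2t) + C_2e^(2t), x_2(t) = 3C_1e^(2t) + 3C_2te^(2t) + 2C_2e^(2t)

Coefficient matrix A = [[5, -1], [9, -1]].
Characteristic polynomial det(A - λI) = λ^2 - 4λ + 4 = 0.
Single eigenvalue λ = 2 with algebraic multiplicity 2.
Eigenvector v = (1,3); generalized eigenvector w with (A-λI)w=v is (1,2).
General solution: e^(2t)[C_1·v + C_2·(t·v + w)].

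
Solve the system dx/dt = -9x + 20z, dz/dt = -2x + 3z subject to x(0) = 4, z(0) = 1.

x(t) = -2e^(-3t)sin(2t) + 4e^(-3t)cos(2t), z(t) = -e^(-3t)sin(2t) + e^(-3t)cos(2t)

Coefficient matrix A = [[-9, 20], [-2, 3]].
Characteristic polynomial det(A - λI) = λ^2 + 6λ + 13 = 0.
Eigenvalues λ = -3 ± 2i (complex conjugate pair).
For λ=-3+2i: an eigenvector is (1,0) - i(-3,-1) = (1 + 3i, 0 + i).
A real fundamental pair from Re and Im of e^((-3+2i)t)v: X_1 = e^(-3t)(cos(2t)·(1,0) + sin(2t)·(-3,-1)), X_2 = e^(-3t)(sin(2t)·(1,0) - cos(2t)·(-3,-1)).
General solution: C_1X_1 + C_2X_2.
Applying x(0)=4, z(0)=1 gives C_1=1, C_2=1.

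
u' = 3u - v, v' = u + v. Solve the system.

Coefficient matrix A = [[3, -1], [1, 1]].
Characteristic polynomial det(A - λI) = λ^2 - 4λ + 4 = 0.
Single eigenvalue λ = 2 with algebraic multiplicity 2.
Eigenvector v = (-1,-1); generalized eigenvector w with (A-λI)w=v is (0,1).
General solution: e^(2t)[K_1·v + K_2·(t·v + w)].

u(t) = -K_1e^(2t) - K_2te^(2t), v(t) = -K_1e^(2t) - K_2te^(2t) + K_2e^(2t)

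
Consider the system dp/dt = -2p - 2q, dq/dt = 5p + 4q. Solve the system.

p(t) = -C_1e^(t)sin(t) + C_1e^(t)cos(t) + C_2e^(t)sin(t) + C_2e^(t)cos(t), q(t) = 2C_1e^(t)sin(t) - C_1e^(t)cos(t) - C_2e^(t)sin(t) - 2C_2e^(t)cos(t)

Coefficient matrix A = [[-2, -2], [5, 4]].
Characteristic polynomial det(A - λI) = λ^2 - 2λ + 2 = 0.
Eigenvalues λ = 1 ± i (complex conjugate pair).
For λ=1+i: an eigenvector is (1,-1) - i(-1,2) = (1 + i, -1 - 2i).
A real fundamental pair from Re and Im of e^((1+i)t)v: X_1 = e^(t)(cos(t)·(1,-1) + sin(t)·(-1,2)), X_2 = e^(t)(sin(t)·(1,-1) - cos(t)·(-1,2)).
General solution: C_1X_1 + C_2X_2.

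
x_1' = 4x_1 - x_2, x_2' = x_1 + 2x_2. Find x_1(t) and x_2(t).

x_1(t) = c_1e^(3t) + c_2te^(3t) - 2c_2e^(3t), x_2(t) = c_1e^(3t) + c_2te^(3t) - 3c_2e^(3t)

Coefficient matrix A = [[4, -1], [1, 2]].
Characteristic polynomial det(A - λI) = λ^2 - 6λ + 9 = 0.
Single eigenvalue λ = 3 with algebraic multiplicity 2.
Eigenvector v = (1,1); generalized eigenvector w with (A-λI)w=v is (-2,-3).
General solution: e^(3t)[c_1·v + c_2·(t·v + w)].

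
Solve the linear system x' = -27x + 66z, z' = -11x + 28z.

x(t) = -2K_1e^(6t) - 3K_2e^(-5t), z(t) = -K_1e^(6t) - K_2e^(-5t)

Coefficient matrix A = [[-27, 66], [-11, 28]].
Characteristic polynomial det(A - λI) = λ^2 - λ - 30 = 0.
Eigenvalues λ = 6, -5.
For λ=6: (A-λI) row 1 is [-33, 66], so an eigenvector is (-2, -1).
For λ=-5: (A-λI) row 1 is [-22, 66], so an eigenvector is (-3, -1).
General solution: K_1e^(6t)(-2,-1) + K_2e^(-5t)(-3,-1).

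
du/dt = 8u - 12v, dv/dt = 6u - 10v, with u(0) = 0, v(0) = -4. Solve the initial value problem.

Coefficient matrix A = [[8, -12], [6, -10]].
Characteristic polynomial det(A - λI) = λ^2 + 2λ - 8 = 0.
Eigenvalues λ = -4, 2.
For λ=-4: (A-λI) row 1 is [12, -12], so an eigenvector is (-1, -1).
For λ=2: (A-λI) row 1 is [6, -12], so an eigenvector is (2, 1).
General solution: C_1e^(-4t)(-1,-1) + C_2e^(2t)(2,1).
Applying u(0)=0, v(0)=-4 gives C_1=8, C_2=4.

u(t) = 8e^(2t) - 8e^(-4t), v(t) = 4e^(2t) - 8e^(-4t)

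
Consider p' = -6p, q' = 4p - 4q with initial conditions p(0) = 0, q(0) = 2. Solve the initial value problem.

Coefficient matrix A = [[-6, 0], [4, -4]].
Characteristic polynomial det(A - λI) = λ^2 + 10λ + 24 = 0.
Eigenvalues λ = -4, -6.
For λ=-4: (A-λI) row 1 is [-2, 0], so an eigenvector is (0, -1).
For λ=-6: (A-λI) row 2 is [4, 2], so an eigenvector is (1, -2).
General solution: c_1e^(-4t)(0,-1) + c_2e^(-6t)(1,-2).
Applying p(0)=0, q(0)=2 gives c_1=-2, c_2=0.

p(t) = 0, q(t) = 2e^(-4t)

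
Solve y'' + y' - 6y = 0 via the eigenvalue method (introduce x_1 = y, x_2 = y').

Let x_1 = y, x_2 = y'. Then x_1' = x_2 and x_2' = 6x_1 - x_2.
A = [[0,1],[6,-1]]; det(A-λI) = λ^2 + λ - 6.
Eigenvalues λ = -3, 2 with eigenvectors (1,-3), (1,2).

y(t) = K_1e^(-3t) + K_2e^(2t)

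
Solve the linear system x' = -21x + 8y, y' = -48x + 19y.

Coefficient matrix A = [[-21, 8], [-48, 19]].
Characteristic polynomial det(A - λI) = λ^2 + 2λ - 15 = 0.
Eigenvalues λ = -5, 3.
For λ=-5: (A-λI) row 1 is [-16, 8], so an eigenvector is (1, 2).
For λ=3: (A-λI) row 1 is [-24, 8], so an eigenvector is (1, 3).
General solution: c_1e^(-5t)(1,2) + c_2e^(3t)(1,3).

x(t) = c_1e^(-5t) + c_2e^(3t), y(t) = 2c_1e^(-5t) + 3c_2e^(3t)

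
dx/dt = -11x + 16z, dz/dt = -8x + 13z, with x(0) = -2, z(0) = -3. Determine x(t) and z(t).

x(t) = -4e^(5t) + 2e^(-3t), z(t) = -4e^(5t) + e^(-3t)

Coefficient matrix A = [[-11, 16], [-8, 13]].
Characteristic polynomial det(A - λI) = λ^2 - 2λ - 15 = 0.
Eigenvalues λ = -3, 5.
For λ=-3: (A-λI) row 1 is [-8, 16], so an eigenvector is (2, 1).
For λ=5: (A-λI) row 1 is [-16, 16], so an eigenvector is (1, 1).
General solution: c_1e^(-3t)(2,1) + c_2e^(5t)(1,1).
Applying x(0)=-2, z(0)=-3 gives c_1=1, c_2=-4.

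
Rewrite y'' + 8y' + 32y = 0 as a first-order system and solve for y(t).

y(t) = C_1e^(-4t)cos(4t) + C_2e^(-4t)sin(4t)

Let x_1 = y, x_2 = y'. Then x_1' = x_2 and x_2' = -32x_1 - 8x_2.
A = [[0,1],[-32,-8]]; det(A-λI) = λ^2 + 8λ + 32.
Eigenvalues λ = -4 ± 4i.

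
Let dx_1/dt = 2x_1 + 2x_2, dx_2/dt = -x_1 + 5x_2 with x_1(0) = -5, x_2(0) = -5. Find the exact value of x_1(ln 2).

A = [[2,2],[-1,5]]; eigenvalues λ = 3, 4.
Eigenvectors: (2,1) for λ=3, (1,1) for λ=4.
From the initial condition, c_1 = 0, c_2 = -5.
x_1(ln 2) = (0)(2^3)(2) + (-5)(2^4)(1) = -80.

-80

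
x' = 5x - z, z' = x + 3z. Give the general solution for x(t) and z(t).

Coefficient matrix A = [[5, -1], [1, 3]].
Characteristic polynomial det(A - λI) = λ^2 - 8λ + 16 = 0.
Single eigenvalue λ = 4 with algebraic multiplicity 2.
Eigenvector v = (1,1); generalized eigenvector w with (A-λI)w=v is (3,2).
General solution: e^(4t)[K_1·v + K_2·(t·v + w)].

x(t) = K_1e^(4t) + K_2te^(4t) + 3K_2e^(4t), z(t) = K_1e^(4t) + K_2te^(4t) + 2K_2e^(4t)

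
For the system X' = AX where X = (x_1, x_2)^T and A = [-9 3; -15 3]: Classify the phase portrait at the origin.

A = [[-9,3],[-15,3]]; det(A-λI) = λ^2 + 6λ + 18.
λ = -3 ± 3i: negative real part.

stable spiral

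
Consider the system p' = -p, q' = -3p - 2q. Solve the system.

Coefficient matrix A = [[-1, 0], [-3, -2]].
Characteristic polynomial det(A - λI) = λ^2 + 3λ + 2 = 0.
Eigenvalues λ = -2, -1.
For λ=-2: (A-λI) row 1 is [1, 0], so an eigenvector is (0, 1).
For λ=-1: (A-λI) row 2 is [-3, -1], so an eigenvector is (1, -3).
General solution: c_1e^(-2t)(0,1) + c_2e^(-t)(1,-3).

p(t) = c_2e^(-t), q(t) = c_1e^(-2t) - 3c_2e^(-t)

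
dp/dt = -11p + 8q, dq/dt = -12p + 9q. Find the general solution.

p(t) = -2c_1e^(t) - c_2e^(-3t), q(t) = -3c_1e^(t) - c_2e^(-3t)

Coefficient matrix A = [[-11, 8], [-12, 9]].
Characteristic polynomial det(A - λI) = λ^2 + 2λ - 3 = 0.
Eigenvalues λ = 1, -3.
For λ=1: (A-λI) row 1 is [-12, 8], so an eigenvector is (-2, -3).
For λ=-3: (A-λI) row 1 is [-8, 8], so an eigenvector is (-1, -1).
General solution: c_1e^(t)(-2,-3) + c_2e^(-3t)(-1,-1).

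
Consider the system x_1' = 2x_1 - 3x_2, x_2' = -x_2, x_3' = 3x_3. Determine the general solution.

x_1(t) = C_2e^(-t) + C_3e^(2t), x_2(t) = C_2e^(-t), x_3(t) = C_1e^(3t)

Coefficient matrix A = [[2, -3, 0], [0, -1, 0], [0, 0, 3]].
det(A - λI) = 0 gives eigenvalues λ = 3, -1, 2.
For λ=3: eigenvector (0,0,1).
For λ=-1: eigenvector (1,1,0).
For λ=2: eigenvector (1,0,0).
General solution: C_1e^(3t)(0,0,1) + C_2e^(-t)(1,1,0) + C_3e^(2t)(1,0,0).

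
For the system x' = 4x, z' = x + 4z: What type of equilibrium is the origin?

A = [[4,0],[1,4]]; det(A-λI) = λ^2 - 8λ + 16.
repeated λ = 4 with a single eigenvector.

unstable improper node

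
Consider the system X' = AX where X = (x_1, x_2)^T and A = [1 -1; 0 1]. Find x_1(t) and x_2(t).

x_1(t) = c_1e^(t) + c_2te^(t) + c_2e^(t), x_2(t) = -c_2e^(t)

Coefficient matrix A = [[1, -1], [0, 1]].
Characteristic polynomial det(A - λI) = λ^2 - 2λ + 1 = 0.
Single eigenvalue λ = 1 with algebraic multiplicity 2.
Eigenvector v = (1,0); generalized eigenvector w with (A-λI)w=v is (1,-1).
General solution: e^(t)[c_1·v + c_2·(t·v + w)].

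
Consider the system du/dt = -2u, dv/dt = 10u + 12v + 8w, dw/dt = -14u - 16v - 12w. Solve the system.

Coefficient matrix A = [[-2, 0, 0], [10, 12, 8], [-14, -16, -12]].
det(A - λI) = 0 gives eigenvalues λ = -2, -4, 4.
For λ=-2: eigenvector (1,1,-3).
For λ=-4: eigenvector (0,-1,2).
For λ=4: eigenvector (0,-1,1).
General solution: C_1e^(-2t)(1,1,-3) + C_2e^(-4t)(0,-1,2) + C_3e^(4t)(0,-1,1).

u(t) = C_1e^(-2t), v(t) = C_1e^(-2t) - C_2e^(-4t) - C_3e^(4t), w(t) = -3C_1e^(-2t) + 2C_2e^(-4t) + C_3e^(4t)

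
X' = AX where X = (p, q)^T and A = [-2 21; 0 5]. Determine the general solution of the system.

p(t) = c_1e^(-2t) + 3c_2e^(5t), q(t) = c_2e^(5t)

Coefficient matrix A = [[-2, 21], [0, 5]].
Characteristic polynomial det(A - λI) = λ^2 - 3λ - 10 = 0.
Eigenvalues λ = -2, 5.
For λ=-2: (A-λI) row 1 is [0, 21], so an eigenvector is (1, 0).
For λ=5: (A-λI) row 1 is [-7, 21], so an eigenvector is (3, 1).
General solution: c_1e^(-2t)(1,0) + c_2e^(5t)(3,1).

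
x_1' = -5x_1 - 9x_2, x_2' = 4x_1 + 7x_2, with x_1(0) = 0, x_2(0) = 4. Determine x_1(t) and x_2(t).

x_1(t) = -36te^(t), x_2(t) = 24te^(t) + 4e^(t)

Coefficient matrix A = [[-5, -9], [4, 7]].
Characteristic polynomial det(A - λI) = λ^2 - 2λ + 1 = 0.
Single eigenvalue λ = 1 with algebraic multiplicity 2.
Eigenvector v = (3,-2); generalized eigenvector w with (A-λI)w=v is (1,-1).
General solution: e^(t)[c_1·v + c_2·(t·v + w)].
Applying x_1(0)=0, x_2(0)=4 gives c_1=4, c_2=-12.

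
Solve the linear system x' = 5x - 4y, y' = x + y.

x(t) = -2C_1e^(3t) - 2C_2te^(3t) - C_2e^(3t), y(t) = -C_1e^(3t) - C_2te^(3t)

Coefficient matrix A = [[5, -4], [1, 1]].
Characteristic polynomial det(A - λI) = λ^2 - 6λ + 9 = 0.
Single eigenvalue λ = 3 with algebraic multiplicity 2.
Eigenvector v = (-2,-1); generalized eigenvector w with (A-λI)w=v is (-1,0).
General solution: e^(3t)[C_1·v + C_2·(t·v + w)].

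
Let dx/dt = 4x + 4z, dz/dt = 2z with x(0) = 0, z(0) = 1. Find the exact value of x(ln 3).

144

A = [[4,4],[0,2]]; eigenvalues λ = 2, 4.
Eigenvectors: (-2,1) for λ=2, (-1,0) for λ=4.
From the initial condition, c_1 = 1, c_2 = -2.
x(ln 3) = (1)(3^2)(-2) + (-2)(3^4)(-1) = 144.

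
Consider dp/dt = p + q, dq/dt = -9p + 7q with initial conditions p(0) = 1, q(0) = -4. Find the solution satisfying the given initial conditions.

Coefficient matrix A = [[1, 1], [-9, 7]].
Characteristic polynomial det(A - λI) = λ^2 - 8λ + 16 = 0.
Single eigenvalue λ = 4 with algebraic multiplicity 2.
Eigenvector v = (1,3); generalized eigenvector w with (A-λI)w=v is (0,1).
General solution: e^(4t)[C_1·v + C_2·(t·v + w)].
Applying p(0)=1, q(0)=-4 gives C_1=1, C_2=-7.

p(t) = -7te^(4t) + e^(4t), q(t) = -21te^(4t) - 4e^(4t)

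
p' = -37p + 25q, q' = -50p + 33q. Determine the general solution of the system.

p(t) = c_1e^(-2t)sin(5t) + 2c_1e^(-2t)cos(5t) + 2c_2e^(-2t)sin(5t) - c_2e^(-2t)cos(5t), q(t) = c_1e^(-2t)sin(5t) + 3c_1e^(-2t)cos(5t) + 3c_2e^(-2t)sin(5t) - c_2e^(-2t)cos(5t)

Coefficient matrix A = [[-37, 25], [-50, 33]].
Characteristic polynomial det(A - λI) = λ^2 + 4λ + 29 = 0.
Eigenvalues λ = -2 ± 5i (complex conjugate pair).
For λ=-2+5i: an eigenvector is (2,3) - i(1,1) = (2 - i, 3 - i).
A real fundamental pair from Re and Im of e^((-2+5i)t)v: X_1 = e^(-2t)(cos(5t)·(2,3) + sin(5t)·(1,1)), X_2 = e^(-2t)(sin(5t)·(2,3) - cos(5t)·(1,1)).
General solution: c_1X_1 + c_2X_2.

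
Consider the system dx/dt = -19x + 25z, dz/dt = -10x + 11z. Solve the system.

x(t) = -K_1e^(-4t)sin(5t) + 2K_1e^(-4t)cos(5t) + 2K_2e^(-4t)sin(5t) + K_2e^(-4t)cos(5t), z(t) = -K_1e^(-4t)sin(5t) + K_1e^(-4t)cos(5t) + K_2e^(-4t)sin(5t) + K_2e^(-4t)cos(5t)

Coefficient matrix A = [[-19, 25], [-10, 11]].
Characteristic polynomial det(A - λI) = λ^2 + 8λ + 41 = 0.
Eigenvalues λ = -4 ± 5i (complex conjugate pair).
For λ=-4+5i: an eigenvector is (2,1) - i(-1,-1) = (2 + i, 1 + i).
A real fundamental pair from Re and Im of e^((-4+5i)t)v: X_1 = e^(-4t)(cos(5t)·(2,1) + sin(5t)·(-1,-1)), X_2 = e^(-4t)(sin(5t)·(2,1) - cos(5t)·(-1,-1)).
General solution: K_1X_1 + K_2X_2.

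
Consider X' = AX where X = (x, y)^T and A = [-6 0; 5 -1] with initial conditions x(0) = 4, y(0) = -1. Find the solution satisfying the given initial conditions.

x(t) = 4e^(-6t), y(t) = 3e^(-t) - 4e^(-6t)

Coefficient matrix A = [[-6, 0], [5, -1]].
Characteristic polynomial det(A - λI) = λ^2 + 7λ + 6 = 0.
Eigenvalues λ = -6, -1.
For λ=-6: (A-λI) row 2 is [5, 5], so an eigenvector is (-1, 1).
For λ=-1: (A-λI) row 1 is [-5, 0], so an eigenvector is (0, -1).
General solution: C_1e^(-6t)(-1,1) + C_2e^(-t)(0,-1).
Applying x(0)=4, y(0)=-1 gives C_1=-4, C_2=-3.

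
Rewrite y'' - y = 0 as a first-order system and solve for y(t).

Let x_1 = y, x_2 = y'. Then x_1' = x_2 and x_2' = x_1.
A = [[0,1],[1,0]]; det(A-λI) = λ^2 - 1.
Eigenvalues λ = 1, -1 with eigenvectors (1,1), (1,-1).

y(t) = C_1e^(t) + C_2e^(-t)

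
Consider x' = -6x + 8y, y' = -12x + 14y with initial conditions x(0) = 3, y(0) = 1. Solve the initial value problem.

Coefficient matrix A = [[-6, 8], [-12, 14]].
Characteristic polynomial det(A - λI) = λ^2 - 8λ + 12 = 0.
Eigenvalues λ = 6, 2.
For λ=6: (A-λI) row 1 is [-12, 8], so an eigenvector is (-2, -3).
For λ=2: (A-λI) row 1 is [-8, 8], so an eigenvector is (1, 1).
General solution: C_1e^(6t)(-2,-3) + C_2e^(2t)(1,1).
Applying x(0)=3, y(0)=1 gives C_1=2, C_2=7.

x(t) = -4e^(6t) + 7e^(2t), y(t) = -6e^(6t) + 7e^(2t)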